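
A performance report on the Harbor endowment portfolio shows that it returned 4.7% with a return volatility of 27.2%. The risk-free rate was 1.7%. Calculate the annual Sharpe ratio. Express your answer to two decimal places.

0.11

Sharpe = (Rp − Rf) / σp = (4.7% − 1.7%) / 27.2% = 3.00% / 27.2% = 0.1103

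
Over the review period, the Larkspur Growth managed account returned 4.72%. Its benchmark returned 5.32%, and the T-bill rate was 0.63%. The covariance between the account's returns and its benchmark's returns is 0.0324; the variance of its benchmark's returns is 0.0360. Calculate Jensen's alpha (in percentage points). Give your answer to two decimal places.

β = Cov / Var = 0.0324 / 0.0360 = 0.9000
E[R] = Rf + β(Rm − Rf) = 0.63% + 0.9000 × (5.32% − 0.63%) = 4.8510%
α = Rp − E[R] = 4.72% − 4.8510% = -0.1310

-0.13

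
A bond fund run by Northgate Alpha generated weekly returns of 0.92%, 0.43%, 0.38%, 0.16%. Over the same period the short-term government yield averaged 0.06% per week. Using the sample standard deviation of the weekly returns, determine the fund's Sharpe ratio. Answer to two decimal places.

Mean return r̄ = 1.890 / 4 = 0.4725%
Sample std dev = √[0.3083 / 3] = 0.3206%
Sharpe = (r̄ − rf) / σ = (0.4725 − 0.06) / 0.3206 = 0.4125 / 0.3206 = 1.2867

1.29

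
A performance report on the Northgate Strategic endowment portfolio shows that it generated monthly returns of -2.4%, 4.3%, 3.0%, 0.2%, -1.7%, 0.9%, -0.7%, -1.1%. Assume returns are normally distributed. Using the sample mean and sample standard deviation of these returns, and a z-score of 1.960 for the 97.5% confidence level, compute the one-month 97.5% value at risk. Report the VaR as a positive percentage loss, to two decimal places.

4.25

r̄ = (-2.4 + 4.3 + 3 + 0.2 − 1.7 + 0.9 − 0.7 − 1.1) / 8 = 0.3125%
Σ(r − r̄)² = (-2.4 − 0.3125)² + (4.3 − 0.3125)² + … = 37.9088
sample σ = √(37.9088 / 7) = √5.4155 = 2.3271%
VaR = −(r̄ − z·σ) = −(0.3125 − 1.960 × 2.3271) = −(-4.2486) = 4.2486%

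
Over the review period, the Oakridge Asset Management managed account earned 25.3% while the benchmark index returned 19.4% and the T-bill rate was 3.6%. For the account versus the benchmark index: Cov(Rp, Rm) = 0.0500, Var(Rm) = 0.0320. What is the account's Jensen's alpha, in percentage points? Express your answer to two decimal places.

β = Cov / Var = 0.0500 / 0.0320 = 1.5625
E[R] = Rf + β(Rm − Rf) = 3.6% + 1.5625 × (19.4% − 3.6%) = 28.2875%
α = Rp − E[R] = 25.3% − 28.2875% = -2.9875

-2.99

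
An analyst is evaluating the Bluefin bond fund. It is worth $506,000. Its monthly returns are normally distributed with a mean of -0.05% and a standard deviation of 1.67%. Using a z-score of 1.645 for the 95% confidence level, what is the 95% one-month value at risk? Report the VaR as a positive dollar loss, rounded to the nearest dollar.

$14,154

Return at the 95% tail: μ − z·σ = -0.05% − 1.645 × 1.67% = -0.05 − 2.74715 = -2.79715%
VaR = −(-2.79715%) × $506,000 = 2.79715% × $506,000 = $14,154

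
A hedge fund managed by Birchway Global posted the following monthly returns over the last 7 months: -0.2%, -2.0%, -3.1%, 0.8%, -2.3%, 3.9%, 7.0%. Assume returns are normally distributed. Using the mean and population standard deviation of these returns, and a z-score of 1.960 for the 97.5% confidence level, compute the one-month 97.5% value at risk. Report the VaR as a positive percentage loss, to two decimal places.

Mean return r̄ = 4.10 / 7 = 0.5857%
Σ(r − r̄)² = (-0.2 − 0.5857)² + (-2 − 0.5857)² + (-3.1 − 0.5857)² + … = 81.3886
σ = √[81.3886 / 7] = 3.4098%
VaR = −(r̄ − z·σ) = −(0.5857 − 1.960 × 3.4098) = −(-6.0975) = 6.0975%

6.10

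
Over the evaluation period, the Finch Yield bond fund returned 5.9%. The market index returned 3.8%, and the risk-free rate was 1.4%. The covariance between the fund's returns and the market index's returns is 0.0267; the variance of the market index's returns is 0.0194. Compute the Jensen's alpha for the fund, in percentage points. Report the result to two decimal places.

β = Cov / Var = 0.0267 / 0.0194 = 1.3763
E[R] = Rf + β(Rm − Rf) = 1.4% + 1.3763 × (3.8% − 1.4%) = 4.7031%
α = Rp − E[R] = 5.9% − 4.7031% = 1.1969

1.20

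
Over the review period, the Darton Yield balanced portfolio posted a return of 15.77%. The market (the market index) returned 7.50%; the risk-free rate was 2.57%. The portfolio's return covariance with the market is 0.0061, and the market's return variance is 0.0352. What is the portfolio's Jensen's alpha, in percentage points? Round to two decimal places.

β = Cov / Var = 0.0061 / 0.0352 = 0.1733
E[R] = Rf + β(Rm − Rf) = 2.57% + 0.1733 × (7.50% − 2.57%) = 3.4244%
α = Rp − E[R] = 15.77% − 3.4244% = 12.3456

12.35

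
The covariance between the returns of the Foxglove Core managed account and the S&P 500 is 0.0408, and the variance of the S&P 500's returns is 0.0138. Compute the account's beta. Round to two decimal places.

β = Cov(Rp, Rm) / Var(Rm) = 0.0408 / 0.0138 = 2.9565

2.96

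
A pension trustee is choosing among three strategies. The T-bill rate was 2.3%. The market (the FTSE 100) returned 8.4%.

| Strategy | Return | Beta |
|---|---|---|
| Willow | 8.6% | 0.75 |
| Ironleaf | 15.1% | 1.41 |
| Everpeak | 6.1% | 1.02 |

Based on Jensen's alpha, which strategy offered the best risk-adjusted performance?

Willow: α = 8.6% − [2.3% + 0.75 × (8.4% − 2.3%)] = 1.725
Ironleaf: α = 15.1% − [2.3% + 1.41 × (8.4% − 2.3%)] = 4.199
Everpeak: α = 6.1% − [2.3% + 1.02 × (8.4% − 2.3%)] = -2.422
Highest: Ironleaf (4.199).

Ironleaf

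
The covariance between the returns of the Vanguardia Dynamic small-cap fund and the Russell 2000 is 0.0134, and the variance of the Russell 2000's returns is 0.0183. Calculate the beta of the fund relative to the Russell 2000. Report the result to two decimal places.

β = Cov(Rp, Rm) / Var(Rm) = 0.0134 / 0.0183 = 0.7322

0.73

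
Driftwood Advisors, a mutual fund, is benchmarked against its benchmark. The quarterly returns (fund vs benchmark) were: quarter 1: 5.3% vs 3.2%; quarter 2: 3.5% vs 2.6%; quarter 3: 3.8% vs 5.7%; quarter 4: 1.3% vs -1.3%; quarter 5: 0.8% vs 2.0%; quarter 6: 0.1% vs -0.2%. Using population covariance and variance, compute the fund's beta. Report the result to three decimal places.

0.577

r̄p = 2.4667%,  r̄m = 2.0000%
Cov = Σ(rp − r̄p)(rm − r̄m) / 6 = 3.0017
Var(rm) = Σ(rm − r̄m)² / 6 = 5.2033
β = Cov / Var = 3.0017 / 5.2033 = 0.5769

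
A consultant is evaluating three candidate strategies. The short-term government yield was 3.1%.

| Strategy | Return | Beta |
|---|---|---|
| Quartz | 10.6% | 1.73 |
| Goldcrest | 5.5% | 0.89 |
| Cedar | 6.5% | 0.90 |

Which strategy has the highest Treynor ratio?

Quartz

Quartz: Treynor = (10.6% − 3.1%) / 1.73 = 4.335
Goldcrest: Treynor = (5.5% − 3.1%) / 0.89 = 2.697
Cedar: Treynor = (6.5% − 3.1%) / 0.90 = 3.778
Highest: Quartz (4.335).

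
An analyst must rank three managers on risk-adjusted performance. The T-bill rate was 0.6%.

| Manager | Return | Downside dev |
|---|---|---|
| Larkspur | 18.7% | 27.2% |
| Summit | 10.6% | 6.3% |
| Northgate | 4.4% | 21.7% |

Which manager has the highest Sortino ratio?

Summit

Larkspur: Sortino ratio = (18.7% − 0.6%) / 27.2% = 0.665
Summit: Sortino ratio = (10.6% − 0.6%) / 6.3% = 1.587
Northgate: Sortino ratio = (4.4% − 0.6%) / 21.7% = 0.175
Highest: Summit (1.587).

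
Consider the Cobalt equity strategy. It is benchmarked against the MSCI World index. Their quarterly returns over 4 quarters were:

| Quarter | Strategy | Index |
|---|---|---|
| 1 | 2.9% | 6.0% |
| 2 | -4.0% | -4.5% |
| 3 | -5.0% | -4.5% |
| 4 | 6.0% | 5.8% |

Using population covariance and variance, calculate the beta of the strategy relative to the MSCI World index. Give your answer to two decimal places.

r̄p = -0.0250%,  r̄m = 0.7000%
Cov = Σ(rp − r̄p)(rm − r̄m) / 4 = 23.1925
Var(rm) = Σ(rm − r̄m)² / 4 = 27.0450
β = Cov / Var = 23.1925 / 27.0450 = 0.8576

0.86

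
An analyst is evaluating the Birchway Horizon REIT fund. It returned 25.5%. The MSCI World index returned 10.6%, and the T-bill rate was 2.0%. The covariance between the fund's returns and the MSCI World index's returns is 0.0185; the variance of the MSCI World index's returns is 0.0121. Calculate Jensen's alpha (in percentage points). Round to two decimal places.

β = Cov / Var = 0.0185 / 0.0121 = 1.5289
E[R] = Rf + β(Rm − Rf) = 2.0% + 1.5289 × (10.6% − 2.0%) = 15.1485%
α = Rp − E[R] = 25.5% − 15.1485% = 10.3515

10.35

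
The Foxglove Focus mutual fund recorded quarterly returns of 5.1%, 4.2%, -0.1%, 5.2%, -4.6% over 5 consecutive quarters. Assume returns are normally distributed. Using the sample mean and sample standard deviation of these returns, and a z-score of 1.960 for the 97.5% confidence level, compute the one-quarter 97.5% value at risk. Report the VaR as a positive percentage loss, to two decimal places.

6.39

Mean return r̄ = 9.80 / 5 = 1.9600%
Sample σ = √[Σ(r − r̄)² / 4] = √[72.6520 / 4] = √18.1630 = 4.2618%
VaR = −(r̄ − z·σ) = −(1.9600 − 1.960 × 4.2618) = −(-6.3931) = 6.3931%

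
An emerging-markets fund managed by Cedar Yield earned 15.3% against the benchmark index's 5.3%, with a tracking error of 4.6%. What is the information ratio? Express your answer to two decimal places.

IR = (Rp − Rb) / TE = (15.3% − 5.3%) / 4.6% = 10.00% / 4.6% = 2.1739

2.17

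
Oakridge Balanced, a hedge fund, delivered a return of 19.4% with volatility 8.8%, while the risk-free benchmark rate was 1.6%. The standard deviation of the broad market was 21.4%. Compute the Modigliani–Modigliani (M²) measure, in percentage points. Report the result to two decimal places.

Sharpe = (Rp − Rf) / σp = (19.4% − 1.6%) / 8.8% = 2.0227
M² = Rf + Sharpe × σm = 1.6% + 2.0227 × 21.4% = 44.8858%

44.89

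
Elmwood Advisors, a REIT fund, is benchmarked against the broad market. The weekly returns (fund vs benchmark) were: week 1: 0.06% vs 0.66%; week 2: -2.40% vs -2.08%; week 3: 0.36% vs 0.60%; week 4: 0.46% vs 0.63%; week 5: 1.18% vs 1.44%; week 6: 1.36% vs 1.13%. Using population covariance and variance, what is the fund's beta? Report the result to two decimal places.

1.06

r̄p = 0.1700%,  r̄m = 0.3967%
Cov = Σ(rp − r̄p)(rm − r̄m) / 6 = 1.3948
Var(rm) = Σ(rm − r̄m)² / 6 = 1.3209
β = Cov / Var = 1.3948 / 1.3209 = 1.0559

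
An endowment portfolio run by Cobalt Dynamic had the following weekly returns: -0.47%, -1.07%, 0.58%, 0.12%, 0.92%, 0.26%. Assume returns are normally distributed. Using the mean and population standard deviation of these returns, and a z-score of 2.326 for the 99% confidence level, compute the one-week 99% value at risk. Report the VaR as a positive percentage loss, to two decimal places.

r̄ = (-0.47 − 1.07 + 0.58 + 0.12 + 0.92 + 0.26) / 6 = 0.340 / 6 = 0.0567%
Population σ = √[Σ(r − r̄)² / 6] = √[2.6113 / 6] = √0.4352 = 0.6597%
VaR = −(r̄ − z·σ) = −(0.0567 − 2.326 × 0.6597) = −(-1.4778) = 1.4778%

1.48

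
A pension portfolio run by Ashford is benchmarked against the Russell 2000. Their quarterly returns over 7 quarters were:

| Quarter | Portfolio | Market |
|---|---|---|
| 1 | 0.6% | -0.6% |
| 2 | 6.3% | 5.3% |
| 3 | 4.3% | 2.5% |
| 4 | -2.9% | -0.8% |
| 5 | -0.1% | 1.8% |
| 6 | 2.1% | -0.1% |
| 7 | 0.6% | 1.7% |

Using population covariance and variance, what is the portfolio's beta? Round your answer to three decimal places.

1.134

r̄p = 1.5571%,  r̄m = 1.4000%
Cov = Σ(rp − r̄p)(rm − r̄m) / 7 = 4.4957
Var(rm) = Σ(rm − r̄m)² / 7 = 3.9657
β = Cov / Var = 4.4957 / 3.9657 = 1.1336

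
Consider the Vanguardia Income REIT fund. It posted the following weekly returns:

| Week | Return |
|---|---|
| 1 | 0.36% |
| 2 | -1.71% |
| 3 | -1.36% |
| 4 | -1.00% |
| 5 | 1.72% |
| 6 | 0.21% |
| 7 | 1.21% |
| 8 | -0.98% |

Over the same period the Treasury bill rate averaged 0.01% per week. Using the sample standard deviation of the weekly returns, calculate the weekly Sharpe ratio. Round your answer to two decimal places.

Mean return r̄ = -1.550 / 8 = -0.1938%
Sample std dev = √[11.0300 / 7] = 1.2553%
Sharpe = (r̄ − rf) / σ = (-0.1938 − 0.01) / 1.2553 = -0.2038 / 1.2553 = -0.1624

-0.16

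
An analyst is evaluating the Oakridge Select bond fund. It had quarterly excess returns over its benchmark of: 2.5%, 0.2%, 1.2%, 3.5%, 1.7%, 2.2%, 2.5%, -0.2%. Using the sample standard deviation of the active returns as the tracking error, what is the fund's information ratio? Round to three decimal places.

Mean return r̄ = 13.60 / 8 = 1.7000%
Sample σ = √[Σ(r − r̄)² / 7] = √[10.8800 / 7] = √1.5543 = 1.2467%
IR = r̄ / tracking error = 1.7000 / 1.2467 = 1.3636

1.364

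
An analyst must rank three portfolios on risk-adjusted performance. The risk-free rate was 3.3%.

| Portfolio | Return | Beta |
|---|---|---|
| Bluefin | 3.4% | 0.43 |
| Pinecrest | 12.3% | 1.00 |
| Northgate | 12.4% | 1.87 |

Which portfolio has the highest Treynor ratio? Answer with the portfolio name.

Pinecrest

Bluefin: Treynor = (3.4% − 3.3%) / 0.43 = 0.233
Pinecrest: Treynor = (12.3% − 3.3%) / 1.00 = 9.000
Northgate: Treynor = (12.4% − 3.3%) / 1.87 = 4.866
Highest: Pinecrest (9.000).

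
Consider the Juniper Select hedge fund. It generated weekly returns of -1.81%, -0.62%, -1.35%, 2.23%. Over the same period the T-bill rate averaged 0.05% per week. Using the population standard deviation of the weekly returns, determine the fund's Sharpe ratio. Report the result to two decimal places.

-0.28

r̄ = (-1.81 − 0.62 − 1.35 + 2.23) / 4 = -1.550 / 4 = -0.3875%
Σ(r − r̄)² = (-1.81 − (-0.3875))² + (-0.62 − (-0.3875))² + … = 9.8553
population σ = √(9.8553 / 4) = √2.4638 = 1.5696%
Sharpe = (r̄ − rf) / σ = (-0.3875 − 0.05) / 1.5696 = -0.4375 / 1.5696 = -0.2787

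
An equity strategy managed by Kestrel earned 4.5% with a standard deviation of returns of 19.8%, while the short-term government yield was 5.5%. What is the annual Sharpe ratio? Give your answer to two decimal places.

Sharpe = (Rp − Rf) / σp = (4.5% − 5.5%) / 19.8% = -1.00% / 19.8% = -0.0505

-0.05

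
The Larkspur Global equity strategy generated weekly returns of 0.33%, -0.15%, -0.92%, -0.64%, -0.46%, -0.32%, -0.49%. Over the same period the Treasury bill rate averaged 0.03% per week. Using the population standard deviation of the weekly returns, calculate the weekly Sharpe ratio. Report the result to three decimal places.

-1.116

μ = (0.33 − 0.15 − 0.92 − 0.64 − 0.46 − 0.32 − 0.49) / 7 = -2.650 / 7 = -0.3786%
Population σ = √[Σ(r − μ)² / 7] = √[0.9383 / 7] = √0.1340 = 0.3661%
Sharpe = (μ − rf) / σ = (-0.3786 − 0.03) / 0.3661 = -0.4086 / 0.3661 = -1.1161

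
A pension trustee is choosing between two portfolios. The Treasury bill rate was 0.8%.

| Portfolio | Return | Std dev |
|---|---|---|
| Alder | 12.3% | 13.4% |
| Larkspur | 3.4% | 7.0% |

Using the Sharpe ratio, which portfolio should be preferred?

Alder: Sharpe ratio = (12.3% − 0.8%) / 13.4% = 0.858
Larkspur: Sharpe ratio = (3.4% − 0.8%) / 7.0% = 0.371
Highest: Alder (0.858).

Alder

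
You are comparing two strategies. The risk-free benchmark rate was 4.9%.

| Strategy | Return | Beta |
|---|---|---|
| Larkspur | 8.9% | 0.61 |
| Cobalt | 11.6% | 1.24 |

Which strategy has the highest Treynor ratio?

Larkspur: Treynor = (8.9% − 4.9%) / 0.61 = 6.557
Cobalt: Treynor = (11.6% − 4.9%) / 1.24 = 5.403
Highest: Larkspur (6.557).

Larkspur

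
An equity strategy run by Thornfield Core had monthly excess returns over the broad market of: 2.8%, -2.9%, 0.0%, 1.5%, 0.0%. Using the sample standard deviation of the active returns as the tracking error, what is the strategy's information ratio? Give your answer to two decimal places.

Mean return r̄ = 1.40 / 5 = 0.2800%
Sample std dev = √[18.1080 / 4] = 2.1277%
IR = r̄ / tracking error = 0.2800 / 2.1277 = 0.1316

0.13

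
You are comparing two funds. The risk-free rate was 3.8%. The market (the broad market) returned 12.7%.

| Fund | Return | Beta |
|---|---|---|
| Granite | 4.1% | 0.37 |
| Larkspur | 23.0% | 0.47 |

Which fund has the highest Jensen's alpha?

Granite: α = 4.1% − [3.8% + 0.37 × (12.7% − 3.8%)] = -2.993
Larkspur: α = 23.0% − [3.8% + 0.47 × (12.7% − 3.8%)] = 15.017
Highest: Larkspur (15.017).

Larkspur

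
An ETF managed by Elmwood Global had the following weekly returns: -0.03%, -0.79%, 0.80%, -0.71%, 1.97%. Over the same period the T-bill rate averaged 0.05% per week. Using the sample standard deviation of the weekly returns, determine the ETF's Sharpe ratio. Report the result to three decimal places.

r̄ = (-0.03 − 0.79 + 0.8 − 0.71 + 1.97) / 5 = 1.240 / 5 = 0.2480%
Σ(r − r̄)² = (-0.03 − 0.2480)² + (-0.79 − 0.2480)² + (0.8 − 0.2480)² + … = 5.3425
sample σ = √(5.3425 / 4) = √1.3356 = 1.1557%
Sharpe = (r̄ − rf) / σ = (0.2480 − 0.05) / 1.1557 = 0.1980 / 1.1557 = 0.1713

0.171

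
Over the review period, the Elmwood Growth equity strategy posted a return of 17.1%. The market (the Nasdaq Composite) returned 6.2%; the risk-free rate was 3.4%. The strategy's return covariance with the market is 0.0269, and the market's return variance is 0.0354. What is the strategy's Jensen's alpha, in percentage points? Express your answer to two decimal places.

β = Cov / Var = 0.0269 / 0.0354 = 0.7599
E[R] = Rf + β(Rm − Rf) = 3.4% + 0.7599 × (6.2% − 3.4%) = 5.5277%
α = Rp − E[R] = 17.1% − 5.5277% = 11.5723

11.57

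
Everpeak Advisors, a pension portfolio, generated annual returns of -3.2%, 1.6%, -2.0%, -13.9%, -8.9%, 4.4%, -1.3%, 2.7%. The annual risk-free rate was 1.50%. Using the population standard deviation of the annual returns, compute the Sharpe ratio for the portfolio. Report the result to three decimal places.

r̄ = (-3.2 + 1.6 − 2 − 13.9 − 8.9 + 4.4 − 1.3 + 2.7) / 8 = -20.60 / 8 = -2.5750%
Σ(r − r̄)² = 264.5150; population σ = √(264.5150/8) = 5.7502%
Sharpe = (r̄ − rf) / σ = (-2.5750 − 1.5) / 5.7502 = -4.0750 / 5.7502 = -0.7087

-0.709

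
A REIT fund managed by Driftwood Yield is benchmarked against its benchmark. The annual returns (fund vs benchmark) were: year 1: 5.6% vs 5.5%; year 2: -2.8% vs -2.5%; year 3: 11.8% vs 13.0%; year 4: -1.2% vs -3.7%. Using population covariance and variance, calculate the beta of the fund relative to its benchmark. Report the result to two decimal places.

r̄p = 3.3500%,  r̄m = 3.0750%
Cov = Σ(rp − r̄p)(rm − r̄m) / 4 = 38.6088
Var(rm) = Σ(rm − r̄m)² / 4 = 45.3419
β = Cov / Var = 38.6088 / 45.3419 = 0.8515

0.85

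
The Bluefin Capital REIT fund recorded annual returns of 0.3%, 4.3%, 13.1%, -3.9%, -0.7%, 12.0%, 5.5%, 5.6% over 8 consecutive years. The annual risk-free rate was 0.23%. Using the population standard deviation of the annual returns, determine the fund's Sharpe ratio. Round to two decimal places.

Mean return r̄ = 36.20 / 8 = 4.5250%
Population std dev = √[247.6950 / 8] = 5.5643%
Sharpe = (r̄ − rf) / σ = (4.5250 − 0.23) / 5.5643 = 4.2950 / 5.5643 = 0.7719

0.77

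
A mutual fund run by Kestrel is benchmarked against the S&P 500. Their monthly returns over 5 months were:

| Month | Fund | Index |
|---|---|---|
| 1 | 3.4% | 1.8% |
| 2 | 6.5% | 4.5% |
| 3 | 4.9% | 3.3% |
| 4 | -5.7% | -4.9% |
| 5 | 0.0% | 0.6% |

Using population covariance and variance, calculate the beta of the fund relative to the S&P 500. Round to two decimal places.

r̄p = 1.8200%,  r̄m = 1.0600%
Cov = Σ(rp − r̄p)(rm − r̄m) / 5 = 13.9648
Var(rm) = Σ(rm − r̄m)² / 5 = 10.6264
β = Cov / Var = 13.9648 / 10.6264 = 1.3142

1.31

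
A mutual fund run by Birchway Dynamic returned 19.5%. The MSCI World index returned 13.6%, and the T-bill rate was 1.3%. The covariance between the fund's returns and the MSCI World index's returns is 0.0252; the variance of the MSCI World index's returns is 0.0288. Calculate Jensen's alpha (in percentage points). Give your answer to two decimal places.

β = Cov / Var = 0.0252 / 0.0288 = 0.8750
E[R] = Rf + β(Rm − Rf) = 1.3% + 0.8750 × (13.6% − 1.3%) = 12.0625%
α = Rp − E[R] = 19.5% − 12.0625% = 7.4375

7.44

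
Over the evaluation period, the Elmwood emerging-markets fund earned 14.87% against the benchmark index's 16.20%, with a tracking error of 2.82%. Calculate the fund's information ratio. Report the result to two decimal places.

IR = (Rp − Rb) / TE = (14.87% − 16.20%) / 2.82% = -1.33% / 2.82% = -0.4716

-0.47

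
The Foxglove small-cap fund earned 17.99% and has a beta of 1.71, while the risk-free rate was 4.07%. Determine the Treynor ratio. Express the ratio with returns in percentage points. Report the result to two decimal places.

Treynor = (Rp − Rf) / β = (17.99% − 4.07%) / 1.71 = 13.92 / 1.71 = 8.1404

8.14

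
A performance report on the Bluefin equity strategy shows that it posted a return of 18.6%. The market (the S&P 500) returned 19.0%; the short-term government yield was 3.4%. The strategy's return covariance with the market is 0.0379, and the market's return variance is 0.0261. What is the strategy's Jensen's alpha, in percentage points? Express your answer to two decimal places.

-7.45

β = Cov / Var = 0.0379 / 0.0261 = 1.4521
E[R] = Rf + β(Rm − Rf) = 3.4% + 1.4521 × (19.0% − 3.4%) = 26.0528%
α = Rp − E[R] = 18.6% − 26.0528% = -7.4528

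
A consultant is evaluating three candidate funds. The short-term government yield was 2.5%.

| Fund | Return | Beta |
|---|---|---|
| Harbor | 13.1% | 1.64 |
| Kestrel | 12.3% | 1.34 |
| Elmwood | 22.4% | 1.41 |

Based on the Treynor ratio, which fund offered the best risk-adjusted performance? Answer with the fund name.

Elmwood

Harbor: Treynor = (13.1% − 2.5%) / 1.64 = 6.463
Kestrel: Treynor = (12.3% − 2.5%) / 1.34 = 7.313
Elmwood: Treynor = (22.4% − 2.5%) / 1.41 = 14.113
Highest: Elmwood (14.113).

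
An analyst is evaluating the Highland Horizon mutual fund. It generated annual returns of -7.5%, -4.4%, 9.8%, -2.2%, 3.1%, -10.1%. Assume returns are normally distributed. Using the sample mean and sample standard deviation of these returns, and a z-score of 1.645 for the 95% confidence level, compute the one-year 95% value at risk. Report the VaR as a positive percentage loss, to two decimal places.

13.90

r̄ = (-7.5 − 4.4 + 9.8 − 2.2 + 3.1 − 10.1) / 6 = -1.8833%
Sample σ = √[Σ(r − r̄)² / 5] = √[266.8283 / 5] = √53.3657 = 7.3052%
VaR = −(r̄ − z·σ) = −(-1.8833 − 1.645 × 7.3052) = −(-13.9004) = 13.9004%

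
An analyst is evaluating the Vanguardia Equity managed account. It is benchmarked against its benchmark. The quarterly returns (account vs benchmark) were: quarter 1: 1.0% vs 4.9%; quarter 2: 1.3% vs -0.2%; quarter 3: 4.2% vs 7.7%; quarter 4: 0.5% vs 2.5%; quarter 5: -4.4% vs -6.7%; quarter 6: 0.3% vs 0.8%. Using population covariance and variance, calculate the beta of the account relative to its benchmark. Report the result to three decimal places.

0.523

r̄p = 0.4833%,  r̄m = 1.5000%
Cov = Σ(rp − r̄p)(rm − r̄m) / 6 = 10.6000
Var(rm) = Σ(rm − r̄m)² / 6 = 20.2700
β = Cov / Var = 10.6000 / 20.2700 = 0.5229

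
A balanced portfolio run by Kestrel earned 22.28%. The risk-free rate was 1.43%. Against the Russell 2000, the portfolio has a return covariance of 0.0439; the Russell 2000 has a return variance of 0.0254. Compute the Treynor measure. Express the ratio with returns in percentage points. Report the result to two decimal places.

β = Cov / Var = 0.0439 / 0.0254 = 1.7283
Treynor = (Rp − Rf) / β = (22.28% − 1.43%) / 1.7283 = 20.85 / 1.7283 = 12.0639

12.06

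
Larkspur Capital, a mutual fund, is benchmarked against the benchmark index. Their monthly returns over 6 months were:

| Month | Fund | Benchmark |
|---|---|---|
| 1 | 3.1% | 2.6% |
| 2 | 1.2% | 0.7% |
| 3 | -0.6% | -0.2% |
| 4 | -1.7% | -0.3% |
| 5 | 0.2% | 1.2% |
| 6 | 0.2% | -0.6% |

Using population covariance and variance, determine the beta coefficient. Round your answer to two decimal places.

1.14

r̄p = 0.4000%,  r̄m = 0.5667%
Cov = Σ(rp − r̄p)(rm − r̄m) / 6 = 1.3817
Var(rm) = Σ(rm − r̄m)² / 6 = 1.2089
β = Cov / Var = 1.3817 / 1.2089 = 1.1429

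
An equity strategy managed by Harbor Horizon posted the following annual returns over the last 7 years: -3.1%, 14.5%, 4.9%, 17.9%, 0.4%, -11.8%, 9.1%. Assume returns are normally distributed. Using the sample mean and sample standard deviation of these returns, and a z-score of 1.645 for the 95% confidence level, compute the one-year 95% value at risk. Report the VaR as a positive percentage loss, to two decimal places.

12.45

Mean return r̄ = 31.90 / 7 = 4.5571%
Σ(r − r̄)² = (-3.1 − 4.5571)² + (14.5 − 4.5571)² + (4.9 − 4.5571)² + … = 641.1171
sample σ = √(641.1171 / 6) = √106.8529 = 10.3370%
VaR = −(r̄ − z·σ) = −(4.5571 − 1.645 × 10.3370) = −(-12.4473) = 12.4473%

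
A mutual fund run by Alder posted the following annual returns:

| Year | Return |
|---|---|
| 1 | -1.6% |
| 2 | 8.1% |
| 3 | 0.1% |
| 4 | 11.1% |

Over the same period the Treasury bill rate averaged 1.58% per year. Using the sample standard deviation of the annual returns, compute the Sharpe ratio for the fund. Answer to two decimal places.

0.46

r̄ = (-1.6 + 8.1 + 0.1 + 11.1) / 4 = 4.4250%
Σ(r − r̄)² = (-1.6 − 4.4250)² + (8.1 − 4.4250)² + … = 113.0675
σ = √[113.0675 / 3] = 6.1392%
Sharpe = (r̄ − rf) / σ = (4.4250 − 1.58) / 6.1392 = 2.8450 / 6.1392 = 0.4634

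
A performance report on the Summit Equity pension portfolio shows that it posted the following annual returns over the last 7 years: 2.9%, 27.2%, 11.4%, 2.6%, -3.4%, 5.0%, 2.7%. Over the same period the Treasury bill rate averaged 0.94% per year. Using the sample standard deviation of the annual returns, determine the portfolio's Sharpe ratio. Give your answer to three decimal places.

0.600

r̄ = (2.9 + 27.2 + 11.4 + 2.6 − 3.4 + 5 + 2.7) / 7 = 48.40 / 7 = 6.9143%
Σ(r − r̄)² = (2.9 − 6.9143)² + (27.2 − 6.9143)² + … = 594.1686
sample σ = √(594.1686 / 6) = √99.0281 = 9.9513%
Sharpe = (r̄ − rf) / σ = (6.9143 − 0.94) / 9.9513 = 5.9743 / 9.9513 = 0.6004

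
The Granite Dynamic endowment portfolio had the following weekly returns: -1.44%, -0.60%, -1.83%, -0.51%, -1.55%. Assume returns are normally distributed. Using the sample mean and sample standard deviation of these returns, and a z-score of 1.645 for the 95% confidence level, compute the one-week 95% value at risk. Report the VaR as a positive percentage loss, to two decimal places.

2.16

μ = (-1.44 − 0.6 − 1.83 − 0.51 − 1.55) / 5 = -5.930 / 5 = -1.1860%
Sample std dev = √[1.4121 / 4] = 0.5942%
VaR = −(μ − z·σ) = −(-1.1860 − 1.645 × 0.5942) = −(-2.1635) = 2.1635%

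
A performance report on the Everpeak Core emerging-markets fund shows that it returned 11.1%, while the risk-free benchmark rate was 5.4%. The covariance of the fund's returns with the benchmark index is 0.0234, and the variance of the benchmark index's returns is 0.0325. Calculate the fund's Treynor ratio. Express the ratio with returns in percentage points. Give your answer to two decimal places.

β = Cov / Var = 0.0234 / 0.0325 = 0.7200
Treynor = (Rp − Rf) / β = (11.1% − 5.4%) / 0.7200 = 5.70 / 0.7200 = 7.9167

7.92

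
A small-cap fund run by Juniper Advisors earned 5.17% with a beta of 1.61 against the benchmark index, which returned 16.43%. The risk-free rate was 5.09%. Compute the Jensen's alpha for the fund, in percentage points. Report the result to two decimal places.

CAPM expected return = Rf + β(Rm − Rf) = 5.09% + 1.61 × (16.43% − 5.09%) = 5.09 + 1.61 × 11.34 = 23.3474%
Jensen's α = Rp − E[R] = 5.17% − 23.3474% = -18.1774

-18.18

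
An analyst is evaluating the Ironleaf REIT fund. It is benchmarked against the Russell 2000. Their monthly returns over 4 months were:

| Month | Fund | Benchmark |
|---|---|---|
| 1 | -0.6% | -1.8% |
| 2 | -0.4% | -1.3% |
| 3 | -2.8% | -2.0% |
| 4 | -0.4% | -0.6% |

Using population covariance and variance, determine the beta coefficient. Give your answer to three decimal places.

1.246

r̄p = -1.0500%,  r̄m = -1.4250%
Cov = Σ(rp − r̄p)(rm − r̄m) / 4 = 0.3638
Var(rm) = Σ(rm − r̄m)² / 4 = 0.2919
β = Cov / Var = 0.3638 / 0.2919 = 1.2463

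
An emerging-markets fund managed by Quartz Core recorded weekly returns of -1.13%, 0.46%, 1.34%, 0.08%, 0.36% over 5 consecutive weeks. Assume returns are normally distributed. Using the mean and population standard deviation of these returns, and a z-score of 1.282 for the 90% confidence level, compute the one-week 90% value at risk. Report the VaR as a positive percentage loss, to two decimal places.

r̄ = (-1.13 + 0.46 + 1.34 + 0.08 + 0.36) / 5 = 1.110 / 5 = 0.2220%
Σ(r − r̄)² = (-1.13 − 0.2220)² + (0.46 − 0.2220)² + … = 3.1737
population σ = √(3.1737 / 5) = √0.6347 = 0.7967%
VaR = −(r̄ − z·σ) = −(0.2220 − 1.282 × 0.7967) = −(-0.7994) = 0.7994%

0.80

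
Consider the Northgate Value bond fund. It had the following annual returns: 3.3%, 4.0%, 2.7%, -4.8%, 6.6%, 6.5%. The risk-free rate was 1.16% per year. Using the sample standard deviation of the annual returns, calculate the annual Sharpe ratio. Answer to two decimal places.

0.45

μ = (3.3 + 4 + 2.7 − 4.8 + 6.6 + 6.5) / 6 = 18.30 / 6 = 3.0500%
Σ(r − μ)² = (3.3 − 3.0500)² + (4 − 3.0500)² + (2.7 − 3.0500)² + … = 87.2150
σ = √[87.2150 / 5] = 4.1765%
Sharpe = (μ − rf) / σ = (3.0500 − 1.16) / 4.1765 = 1.8900 / 4.1765 = 0.4525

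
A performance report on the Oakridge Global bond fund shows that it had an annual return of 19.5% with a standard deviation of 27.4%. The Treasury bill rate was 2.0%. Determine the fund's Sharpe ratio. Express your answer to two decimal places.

Sharpe = (Rp − Rf) / σp = (19.5% − 2.0%) / 27.4% = 17.50% / 27.4% = 0.6387

0.64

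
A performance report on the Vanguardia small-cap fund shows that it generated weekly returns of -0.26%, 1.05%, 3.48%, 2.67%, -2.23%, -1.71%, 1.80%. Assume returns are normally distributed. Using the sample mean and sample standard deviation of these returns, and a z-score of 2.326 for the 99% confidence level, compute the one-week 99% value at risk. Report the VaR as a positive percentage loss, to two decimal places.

μ = (-0.26 + 1.05 + 3.48 + 2.67 − 2.23 − 1.71 + 1.8) / 7 = 0.6857%
Σ(r − μ)² = 28.2550; sample σ = √(28.2550/6) = 2.1701%
VaR = −(μ − z·σ) = −(0.6857 − 2.326 × 2.1701) = −(-4.3620) = 4.3620%

4.36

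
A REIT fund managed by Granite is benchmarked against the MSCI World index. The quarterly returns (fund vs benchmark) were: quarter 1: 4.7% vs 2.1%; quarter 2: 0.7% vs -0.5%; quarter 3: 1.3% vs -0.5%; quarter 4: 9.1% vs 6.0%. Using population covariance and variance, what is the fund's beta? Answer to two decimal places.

r̄p = 3.9500%,  r̄m = 1.7750%
Cov = Σ(rp − r̄p)(rm − r̄m) / 4 = 8.8563
Var(rm) = Σ(rm − r̄m)² / 4 = 7.0769
β = Cov / Var = 8.8563 / 7.0769 = 1.2514

1.25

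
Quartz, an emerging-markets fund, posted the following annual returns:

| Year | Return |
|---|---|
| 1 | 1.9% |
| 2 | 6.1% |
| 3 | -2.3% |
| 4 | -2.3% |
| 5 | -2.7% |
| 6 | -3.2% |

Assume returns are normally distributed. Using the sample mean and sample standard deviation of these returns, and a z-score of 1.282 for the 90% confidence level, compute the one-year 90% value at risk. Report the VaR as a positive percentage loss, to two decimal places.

5.14

r̄ = (1.9 + 6.1 − 2.3 − 2.3 − 2.7 − 3.2) / 6 = -2.50 / 6 = -0.4167%
Σ(r − r̄)² = 67.8883; sample σ = √(67.8883/5) = 3.6848%
VaR = −(r̄ − z·σ) = −(-0.4167 − 1.282 × 3.6848) = −(-5.1406) = 5.1406%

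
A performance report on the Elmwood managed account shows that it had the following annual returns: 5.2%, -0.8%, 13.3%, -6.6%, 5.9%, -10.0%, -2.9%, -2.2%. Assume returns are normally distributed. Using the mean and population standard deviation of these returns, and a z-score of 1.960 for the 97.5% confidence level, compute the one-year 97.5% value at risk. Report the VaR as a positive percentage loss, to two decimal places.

r̄ = (5.2 − 0.8 + 13.3 − 6.6 + 5.9 − 10 − 2.9 − 2.2) / 8 = 0.2375%
Σ(r − r̄)² = 395.7388; population σ = √(395.7388/8) = 7.0333%
VaR = −(r̄ − z·σ) = −(0.2375 − 1.960 × 7.0333) = −(-13.5478) = 13.5478%

13.55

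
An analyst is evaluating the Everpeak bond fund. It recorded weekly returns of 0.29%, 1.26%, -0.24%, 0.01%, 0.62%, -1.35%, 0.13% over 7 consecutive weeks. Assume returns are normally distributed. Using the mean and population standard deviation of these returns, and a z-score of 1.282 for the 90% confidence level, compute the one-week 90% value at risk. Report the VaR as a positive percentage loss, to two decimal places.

r̄ = (0.29 + 1.26 − 0.24 + 0.01 + 0.62 − 1.35 + 0.13) / 7 = 0.720 / 7 = 0.1029%
Σ(r − r̄)² = (0.29 − 0.1029)² + (1.26 − 0.1029)² + … = 3.8791
σ = √[3.8791 / 7] = 0.7444%
VaR = −(r̄ − z·σ) = −(0.1029 − 1.282 × 0.7444) = −(-0.8514) = 0.8514%

0.85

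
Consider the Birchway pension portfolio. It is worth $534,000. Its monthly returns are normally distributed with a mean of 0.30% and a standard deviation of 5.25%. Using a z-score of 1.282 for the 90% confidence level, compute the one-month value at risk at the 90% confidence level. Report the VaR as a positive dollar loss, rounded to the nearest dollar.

$34,339

Return at the 90% tail: μ − z·σ = 0.30% − 1.282 × 5.25% = 0.3 − 6.7305 = -6.4305%
VaR = −(-6.4305%) × $534,000 = 6.4305% × $534,000 = $34,339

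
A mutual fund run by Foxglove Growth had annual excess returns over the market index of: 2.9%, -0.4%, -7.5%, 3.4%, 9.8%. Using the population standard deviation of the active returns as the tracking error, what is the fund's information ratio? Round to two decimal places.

μ = (2.9 − 0.4 − 7.5 + 3.4 + 9.8) / 5 = 8.20 / 5 = 1.6400%
Σ(r − μ)² = (2.9 − 1.6400)² + (-0.4 − 1.6400)² + (-7.5 − 1.6400)² + … = 158.9720
σ = √[158.9720 / 5] = 5.6387%
IR = μ / tracking error = 1.6400 / 5.6387 = 0.2908

0.29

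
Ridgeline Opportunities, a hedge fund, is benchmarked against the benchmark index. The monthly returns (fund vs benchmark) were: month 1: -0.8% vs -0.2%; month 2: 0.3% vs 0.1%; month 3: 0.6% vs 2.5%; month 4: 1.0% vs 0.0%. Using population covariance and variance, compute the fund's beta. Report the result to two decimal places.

r̄p = 0.2750%,  r̄m = 0.6000%
Cov = Σ(rp − r̄p)(rm − r̄m) / 4 = 0.2575
Var(rm) = Σ(rm − r̄m)² / 4 = 1.2150
β = Cov / Var = 0.2575 / 1.2150 = 0.2119

0.21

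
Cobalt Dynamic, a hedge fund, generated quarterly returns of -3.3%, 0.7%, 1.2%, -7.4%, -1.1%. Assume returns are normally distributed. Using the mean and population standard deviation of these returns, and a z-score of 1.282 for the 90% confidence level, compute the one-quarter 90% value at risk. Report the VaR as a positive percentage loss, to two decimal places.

r̄ = (-3.3 + 0.7 + 1.2 − 7.4 − 1.1) / 5 = -1.9800%
Population std dev = √[49.1880 / 5] = 3.1365%
VaR = −(r̄ − z·σ) = −(-1.9800 − 1.282 × 3.1365) = −(-6.0010) = 6.0010%

6.00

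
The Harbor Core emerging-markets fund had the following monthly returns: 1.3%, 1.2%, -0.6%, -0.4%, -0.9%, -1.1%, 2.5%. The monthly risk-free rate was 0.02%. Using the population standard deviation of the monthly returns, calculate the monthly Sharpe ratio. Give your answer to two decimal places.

μ = (1.3 + 1.2 − 0.6 − 0.4 − 0.9 − 1.1 + 2.5) / 7 = 2.00 / 7 = 0.2857%
Population std dev = √[11.3486 / 7] = 1.2733%
Sharpe = (μ − rf) / σ = (0.2857 − 0.02) / 1.2733 = 0.2657 / 1.2733 = 0.2087

0.21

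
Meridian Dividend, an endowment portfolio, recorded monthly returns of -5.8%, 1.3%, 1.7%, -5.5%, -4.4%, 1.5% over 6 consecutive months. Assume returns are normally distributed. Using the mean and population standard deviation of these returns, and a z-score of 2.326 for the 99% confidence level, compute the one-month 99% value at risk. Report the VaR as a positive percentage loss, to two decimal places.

Mean return μ = -11.20 / 6 = -1.8667%
Population std dev = √[69.1733 / 6] = 3.3954%
VaR = −(μ − z·σ) = −(-1.8667 − 2.326 × 3.3954) = −(-9.7644) = 9.7644%

9.76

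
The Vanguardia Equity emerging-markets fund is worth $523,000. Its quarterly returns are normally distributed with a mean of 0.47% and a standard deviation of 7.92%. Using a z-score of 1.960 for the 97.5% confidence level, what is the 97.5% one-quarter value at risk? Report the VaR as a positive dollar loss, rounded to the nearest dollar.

$78,728

Return at the 97.5% tail: μ − z·σ = 0.47% − 1.960 × 7.92% = 0.47 − 15.5232 = -15.0532%
VaR = −(-15.0532%) × $523,000 = 15.0532% × $523,000 = $78,728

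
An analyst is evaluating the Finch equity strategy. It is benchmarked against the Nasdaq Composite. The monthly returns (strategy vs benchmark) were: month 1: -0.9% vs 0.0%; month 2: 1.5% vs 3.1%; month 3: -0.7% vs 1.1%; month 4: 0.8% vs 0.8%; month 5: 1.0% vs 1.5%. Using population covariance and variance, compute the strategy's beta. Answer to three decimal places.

r̄p = 0.3400%,  r̄m = 1.3000%
Cov = Σ(rp − r̄p)(rm − r̄m) / 5 = 0.7620
Var(rm) = Σ(rm − r̄m)² / 5 = 1.0520
β = Cov / Var = 0.7620 / 1.0520 = 0.7243

0.724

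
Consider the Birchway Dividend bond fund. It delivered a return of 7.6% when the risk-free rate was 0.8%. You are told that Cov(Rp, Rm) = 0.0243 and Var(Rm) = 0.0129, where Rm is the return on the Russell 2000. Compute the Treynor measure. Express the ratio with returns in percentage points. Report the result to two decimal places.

β = Cov / Var = 0.0243 / 0.0129 = 1.8837
Treynor = (Rp − Rf) / β = (7.6% − 0.8%) / 1.8837 = 6.80 / 1.8837 = 3.6099

3.61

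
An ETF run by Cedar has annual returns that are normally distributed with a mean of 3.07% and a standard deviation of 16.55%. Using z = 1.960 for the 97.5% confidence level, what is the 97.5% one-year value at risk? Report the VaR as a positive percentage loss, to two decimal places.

29.37

VaR (as % loss) = −(μ − z·σ) = −(3.07% − 1.960 × 16.55%) = −(-29.3680%) = 29.3680%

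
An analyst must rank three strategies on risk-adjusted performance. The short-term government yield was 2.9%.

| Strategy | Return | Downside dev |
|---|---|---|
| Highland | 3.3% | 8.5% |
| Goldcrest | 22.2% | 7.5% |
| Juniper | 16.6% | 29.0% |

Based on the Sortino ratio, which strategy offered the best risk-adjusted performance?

Goldcrest

Highland: Sortino ratio = (3.3% − 2.9%) / 8.5% = 0.047
Goldcrest: Sortino ratio = (22.2% − 2.9%) / 7.5% = 2.573
Juniper: Sortino ratio = (16.6% − 2.9%) / 29.0% = 0.472
Highest: Goldcrest (2.573).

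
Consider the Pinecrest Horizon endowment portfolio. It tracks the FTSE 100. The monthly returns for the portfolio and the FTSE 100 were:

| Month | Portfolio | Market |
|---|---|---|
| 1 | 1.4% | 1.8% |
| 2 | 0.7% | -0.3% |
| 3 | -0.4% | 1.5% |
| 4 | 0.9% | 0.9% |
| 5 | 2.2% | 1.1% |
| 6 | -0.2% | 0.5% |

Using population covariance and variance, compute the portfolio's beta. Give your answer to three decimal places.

0.222

r̄p = 0.7667%,  r̄m = 0.9167%
Cov = Σ(rp − r̄p)(rm − r̄m) / 6 = 0.1039
Var(rm) = Σ(rm − r̄m)² / 6 = 0.4681
β = Cov / Var = 0.1039 / 0.4681 = 0.2220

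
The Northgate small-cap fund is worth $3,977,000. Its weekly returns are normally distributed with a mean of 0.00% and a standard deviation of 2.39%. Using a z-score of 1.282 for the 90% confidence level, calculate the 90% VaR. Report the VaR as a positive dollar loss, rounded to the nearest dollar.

Return at the 90% tail: μ − z·σ = 0.00% − 1.282 × 2.39% = 0 − 3.06398 = -3.06398%
VaR = −(-3.06398%) × $3,977,000 = 3.06398% × $3,977,000 = $121,854

$121,854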